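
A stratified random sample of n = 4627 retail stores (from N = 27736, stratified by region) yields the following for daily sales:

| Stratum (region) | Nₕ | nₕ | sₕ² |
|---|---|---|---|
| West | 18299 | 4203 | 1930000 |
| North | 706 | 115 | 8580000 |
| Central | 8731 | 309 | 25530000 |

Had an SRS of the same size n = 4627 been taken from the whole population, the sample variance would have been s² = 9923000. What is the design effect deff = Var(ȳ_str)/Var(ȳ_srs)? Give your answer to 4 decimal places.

Var(ȳ_str) = Σ Wₕ²(1−fₕ)sₕ²/nₕ with Wₕ = Nₕ/27736:
  West: (18299/27736)²·(1−4203/18299)·1930000/4203 = 153.96908
  North: (706/27736)²·(1−115/706)·8580000/115 = 40.466344
  Central: (8731/27736)²·(1−309/8731)·25530000/309 = 7897.3958
  → Var(ȳ_str) = 8091.8312.
Var(ȳ_srs) = (1 − 4627/27736)·9923000/4627 = 1786.82.
deff = 8091.8312 / 1786.82 = 4.5286.

4.5286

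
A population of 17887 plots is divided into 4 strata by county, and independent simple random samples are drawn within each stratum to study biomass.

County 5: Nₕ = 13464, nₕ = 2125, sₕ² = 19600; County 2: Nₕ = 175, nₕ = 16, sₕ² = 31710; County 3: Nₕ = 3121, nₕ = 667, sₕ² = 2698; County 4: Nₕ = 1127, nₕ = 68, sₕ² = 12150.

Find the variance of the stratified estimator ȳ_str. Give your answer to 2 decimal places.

5.34

Var(ȳ_str) = Σₕ Wₕ²(1 − fₕ)sₕ²/nₕ with Wₕ = Nₕ/N, N = 17887.
County 5: Wₕ = 0.75272544; term = 0.75272544²·(1 − 0.15782828)·19600/2125 = 4.4011988.
County 2: Wₕ = 0.00978364; term = 0.00978364²·(1 − 0.09142857)·31710/16 = 0.17235997.
County 3: Wₕ = 0.17448426; term = 0.17448426²·(1 − 0.21371355)·2698/667 = 0.096829887.
County 4: Wₕ = 0.06300665; term = 0.06300665²·(1 − 0.06033718)·12150/68 = 0.66651853.
Sum = 5.3369072.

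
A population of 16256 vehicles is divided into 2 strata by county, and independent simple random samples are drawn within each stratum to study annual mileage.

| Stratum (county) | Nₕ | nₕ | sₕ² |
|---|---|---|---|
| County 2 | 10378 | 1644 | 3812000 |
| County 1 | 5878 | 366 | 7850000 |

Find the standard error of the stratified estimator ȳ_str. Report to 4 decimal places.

58.5235

Var(ȳ_str) = Σₕ Wₕ²(1 − fₕ)sₕ²/nₕ with Wₕ = Nₕ/N, N = 16256.
County 2: Wₕ = 0.63841043; term = 0.63841043²·(1 − 0.15841203)·3812000/1644 = 795.33584.
County 1: Wₕ = 0.36158957; term = 0.36158957²·(1 − 0.06226608)·7850000/366 = 2629.6623.
Sum = 3424.9981.
SE = √(3424.9981) = 58.5235.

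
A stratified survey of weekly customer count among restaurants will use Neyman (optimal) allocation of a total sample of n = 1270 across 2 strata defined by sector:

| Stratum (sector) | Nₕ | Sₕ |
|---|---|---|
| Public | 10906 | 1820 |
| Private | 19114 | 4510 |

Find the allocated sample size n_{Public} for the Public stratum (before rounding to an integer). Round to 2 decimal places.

237.69

Neyman allocation: nₕ = n·NₕSₕ / Σⱼ NⱼSⱼ.
Σ NⱼSⱼ = 10906·1820 + 19114·4510 = 1.0605306 × 10^8.
n_{Public} = 1270·10906·1820 / (1.0605306 × 10^8) = 237.69.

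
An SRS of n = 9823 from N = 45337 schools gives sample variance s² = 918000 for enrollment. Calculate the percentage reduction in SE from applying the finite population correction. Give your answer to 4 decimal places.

f = n/N = 9823/45337 = 0.21666630.
SE_no-fpc = √(s²/n) = 9.6671681; SE_fpc = √((1−f)s²/n) = 8.5560374.
Ratio = √(1−f) = 0.88506141. Reduction = 100·(1 − 0.88506141) = 11.4939%.

11.4939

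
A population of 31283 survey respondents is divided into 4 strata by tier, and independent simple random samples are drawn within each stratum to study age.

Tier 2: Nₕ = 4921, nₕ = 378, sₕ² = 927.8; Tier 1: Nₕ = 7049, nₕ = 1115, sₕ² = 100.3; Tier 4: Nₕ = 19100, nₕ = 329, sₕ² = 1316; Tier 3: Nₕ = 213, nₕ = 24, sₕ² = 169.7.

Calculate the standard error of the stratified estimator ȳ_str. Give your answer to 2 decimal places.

1.24

Var(ȳ_str) = Σₕ Wₕ²(1 − fₕ)sₕ²/nₕ with Wₕ = Nₕ/N, N = 31283.
Tier 2: Wₕ = 0.15730588; term = 0.15730588²·(1 − 0.07681366)·927.8/378 = 0.056071462.
Tier 1: Wₕ = 0.22533005; term = 0.22533005²·(1 − 0.15817847)·100.3/1115 = 0.0038448936.
Tier 4: Wₕ = 0.61055525; term = 0.61055525²·(1 − 0.01722513)·1316/329 = 1.4654263.
Tier 3: Wₕ = 0.00680881; term = 0.00680881²·(1 − 0.11267606)·169.7/24 = 2.9086751 × 10^-4.
Sum = 1.5256335.
SE = √(1.5256335) = 1.24.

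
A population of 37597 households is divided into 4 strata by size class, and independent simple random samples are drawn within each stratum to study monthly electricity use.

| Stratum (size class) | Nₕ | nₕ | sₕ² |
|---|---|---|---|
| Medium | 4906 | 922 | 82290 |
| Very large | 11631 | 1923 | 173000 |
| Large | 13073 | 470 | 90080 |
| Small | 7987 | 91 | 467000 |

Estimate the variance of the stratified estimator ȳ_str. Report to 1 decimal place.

Var(ȳ_str) = Σₕ Wₕ²(1 − fₕ)sₕ²/nₕ with Wₕ = Nₕ/N, N = 37597.
Medium: Wₕ = 0.13048913; term = 0.13048913²·(1 − 0.18793314)·82290/922 = 1.2341178.
Very large: Wₕ = 0.30935979; term = 0.30935979²·(1 − 0.16533402)·173000/1923 = 7.1863317.
Large: Wₕ = 0.34771391; term = 0.34771391²·(1 − 0.03595196)·90080/470 = 22.339494.
Small: Wₕ = 0.21243716; term = 0.21243716²·(1 − 0.01139351)·467000/91 = 228.96016.
Sum = 259.7201.

259.7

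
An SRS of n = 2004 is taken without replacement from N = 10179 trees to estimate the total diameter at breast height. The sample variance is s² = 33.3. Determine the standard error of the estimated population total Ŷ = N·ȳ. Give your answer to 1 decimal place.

1175.9

Var(Ŷ) = N²·Var(ȳ) = N²·(1 − n/N)·s²/n.
f = 2004/10179 = 0.19687592; Var(ȳ) = 0.80312408·33.3/2004 = 0.013345325.
Var(Ŷ) = 10179² · 0.013345325 = 1.3827364 × 10^6.
SE(Ŷ) = √(1.3827364 × 10^6) = 1175.9.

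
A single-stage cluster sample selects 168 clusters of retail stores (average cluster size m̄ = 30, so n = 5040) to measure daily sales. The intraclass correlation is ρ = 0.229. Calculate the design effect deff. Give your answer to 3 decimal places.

7.641

deff = 1 + (30 − 1)·0.229 = 1 + 6.641 = 7.641.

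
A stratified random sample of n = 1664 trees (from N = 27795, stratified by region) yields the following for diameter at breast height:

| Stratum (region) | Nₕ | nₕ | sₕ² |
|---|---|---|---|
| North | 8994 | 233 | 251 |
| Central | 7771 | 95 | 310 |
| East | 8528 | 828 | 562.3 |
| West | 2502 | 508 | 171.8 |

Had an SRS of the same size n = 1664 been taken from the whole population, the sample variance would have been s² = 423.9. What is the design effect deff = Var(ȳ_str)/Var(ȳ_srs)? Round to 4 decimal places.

1.7609

Var(ȳ_str) = Σ Wₕ²(1−fₕ)sₕ²/nₕ with Wₕ = Nₕ/27795:
  North: (8994/27795)²·(1−233/8994)·251/233 = 0.10987301
  Central: (7771/27795)²·(1−95/7771)·310/95 = 0.2519513
  East: (8528/27795)²·(1−828/8528)·562.3/828 = 0.057722124
  West: (2502/27795)²·(1−508/2502)·171.8/508 = 0.0021839292
  → Var(ȳ_str) = 0.42173036.
Var(ȳ_srs) = (1 − 1664/27795)·423.9/1664 = 0.23949665.
deff = 0.42173036 / 0.23949665 = 1.7609.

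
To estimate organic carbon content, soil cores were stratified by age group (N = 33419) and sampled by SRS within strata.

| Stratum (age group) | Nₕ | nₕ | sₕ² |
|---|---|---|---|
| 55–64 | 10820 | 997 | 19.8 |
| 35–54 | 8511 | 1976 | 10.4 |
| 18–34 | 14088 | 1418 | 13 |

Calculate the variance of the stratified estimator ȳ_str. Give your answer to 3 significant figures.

0.00362

Var(ȳ_str) = Σₕ Wₕ²(1 − fₕ)sₕ²/nₕ with Wₕ = Nₕ/N, N = 33419.
55–64: Wₕ = 0.32376792; term = 0.32376792²·(1 − 0.09214418)·19.8/997 = 0.0018899684.
35–54: Wₕ = 0.25467548; term = 0.25467548²·(1 − 0.23217013)·10.4/1976 = 2.6211126 × 10^-4.
18–34: Wₕ = 0.42155660; term = 0.42155660²·(1 − 0.10065304)·13/1418 = 0.0014652313.
Sum = 0.003617311.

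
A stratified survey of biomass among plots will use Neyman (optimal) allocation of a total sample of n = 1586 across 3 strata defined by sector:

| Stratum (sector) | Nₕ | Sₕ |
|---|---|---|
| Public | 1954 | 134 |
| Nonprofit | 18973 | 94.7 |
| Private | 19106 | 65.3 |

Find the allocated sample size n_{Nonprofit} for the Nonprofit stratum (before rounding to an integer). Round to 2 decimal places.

861.91

Neyman allocation: nₕ = n·NₕSₕ / Σⱼ NⱼSⱼ.
Σ NⱼSⱼ = 1954·134 + 18973·94.7 + 19106·65.3 = 3.3062009 × 10^6.
n_{Nonprofit} = 1586·18973·94.7 / (3.3062009 × 10^6) = 861.91.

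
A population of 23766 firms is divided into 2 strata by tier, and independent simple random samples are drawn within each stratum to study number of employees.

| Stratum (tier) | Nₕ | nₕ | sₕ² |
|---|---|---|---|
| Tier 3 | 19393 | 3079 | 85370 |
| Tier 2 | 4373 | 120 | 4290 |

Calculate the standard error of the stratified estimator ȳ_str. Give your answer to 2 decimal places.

Var(ȳ_str) = Σₕ Wₕ²(1 − fₕ)sₕ²/nₕ with Wₕ = Nₕ/N, N = 23766.
Tier 3: Wₕ = 0.81599764; term = 0.81599764²·(1 − 0.15876863)·85370/3079 = 15.530622.
Tier 2: Wₕ = 0.18400236; term = 0.18400236²·(1 − 0.02744112)·4290/120 = 1.1771687.
Sum = 16.707791.
SE = √(16.707791) = 4.09.

4.09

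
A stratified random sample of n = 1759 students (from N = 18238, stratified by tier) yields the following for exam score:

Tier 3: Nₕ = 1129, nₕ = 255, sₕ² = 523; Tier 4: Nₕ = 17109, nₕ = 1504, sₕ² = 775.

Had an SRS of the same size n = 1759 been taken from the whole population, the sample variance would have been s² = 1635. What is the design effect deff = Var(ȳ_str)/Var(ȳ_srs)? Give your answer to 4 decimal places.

Var(ȳ_str) = Σ Wₕ²(1−fₕ)sₕ²/nₕ with Wₕ = Nₕ/18238:
  Tier 3: (1129/18238)²·(1−255/1129)·523/255 = 0.0060843258
  Tier 4: (17109/18238)²·(1−1504/17109)·775/1504 = 0.41360696
  → Var(ȳ_str) = 0.41969129.
Var(ȳ_srs) = (1 − 1759/18238)·1635/1759 = 0.83985741.
deff = 0.41969129 / 0.83985741 = 0.4997.

0.4997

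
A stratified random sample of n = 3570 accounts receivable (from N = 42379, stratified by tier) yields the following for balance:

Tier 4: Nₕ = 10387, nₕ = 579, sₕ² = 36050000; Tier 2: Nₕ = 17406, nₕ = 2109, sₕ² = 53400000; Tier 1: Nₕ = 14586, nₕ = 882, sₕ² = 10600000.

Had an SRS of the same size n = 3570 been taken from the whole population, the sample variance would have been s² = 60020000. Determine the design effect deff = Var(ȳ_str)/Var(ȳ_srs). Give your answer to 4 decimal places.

Var(ȳ_str) = Σ Wₕ²(1−fₕ)sₕ²/nₕ with Wₕ = Nₕ/42379:
  Tier 4: (10387/42379)²·(1−579/10387)·36050000/579 = 3531.7982
  Tier 2: (17406/42379)²·(1−2109/17406)·53400000/2109 = 3753.7774
  Tier 1: (14586/42379)²·(1−882/14586)·10600000/882 = 1337.579
  → Var(ȳ_str) = 8623.1546.
Var(ȳ_srs) = (1 − 3570/42379)·60020000/3570 = 15396.057.
deff = 8623.1546 / 15396.057 = 0.5601.

0.5601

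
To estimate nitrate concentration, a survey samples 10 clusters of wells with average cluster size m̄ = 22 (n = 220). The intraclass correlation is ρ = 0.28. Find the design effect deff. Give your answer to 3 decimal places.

deff = 1 + (22 − 1)·0.28 = 1 + 5.88 = 6.88.

6.880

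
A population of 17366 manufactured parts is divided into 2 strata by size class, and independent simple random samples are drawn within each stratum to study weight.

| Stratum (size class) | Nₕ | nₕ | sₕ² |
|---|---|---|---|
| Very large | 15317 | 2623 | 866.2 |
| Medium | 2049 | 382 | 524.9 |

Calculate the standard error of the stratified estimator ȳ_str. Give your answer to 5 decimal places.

0.47799

Var(ȳ_str) = Σₕ Wₕ²(1 − fₕ)sₕ²/nₕ with Wₕ = Nₕ/N, N = 17366.
Very large: Wₕ = 0.88201083; term = 0.88201083²·(1 − 0.17124763)·866.2/2623 = 0.21290826.
Medium: Wₕ = 0.11798917; term = 0.11798917²·(1 − 0.18643241)·524.9/382 = 0.015562923.
Sum = 0.22847118.
SE = √(0.22847118) = 0.47799.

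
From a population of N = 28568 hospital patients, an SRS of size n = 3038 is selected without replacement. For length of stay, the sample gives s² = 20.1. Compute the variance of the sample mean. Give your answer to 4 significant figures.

0.005913

Under SRS without replacement, Var(ȳ) = (1 − f)·s²/n with f = n/N = 3038/28568 = 0.10634276.
Var(ȳ) = (1 − 0.10634276)·20.1/3038 = 0.89365724·0.0066161949 = 0.0059126104.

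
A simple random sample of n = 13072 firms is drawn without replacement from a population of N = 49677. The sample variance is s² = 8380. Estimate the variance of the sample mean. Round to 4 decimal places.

Under SRS without replacement, Var(ȳ) = (1 − f)·s²/n with f = n/N = 13072/49677 = 0.26313988.
Var(ȳ) = (1 − 0.26313988)·8380/13072 = 0.73686012·0.64106487 = 0.47237514.

0.4724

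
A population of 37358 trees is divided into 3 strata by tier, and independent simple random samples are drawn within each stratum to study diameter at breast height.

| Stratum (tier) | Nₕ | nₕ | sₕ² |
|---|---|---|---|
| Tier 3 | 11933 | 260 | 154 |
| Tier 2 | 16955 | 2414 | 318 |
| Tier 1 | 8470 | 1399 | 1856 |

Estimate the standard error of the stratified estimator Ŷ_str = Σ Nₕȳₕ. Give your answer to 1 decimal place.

Var(Ŷ_str) = Σₕ Nₕ²(1 − fₕ)sₕ²/nₕ.
Tier 3: 11933²·(1 − 260/11933)·154/260 = 8.2504854 × 10^7.
Tier 2: 16955²·(1 − 2414/16955)·318/2414 = 3.247745 × 10^7.
Tier 1: 8470²·(1 − 1399/8470)·1856/1399 = 7.9455599 × 10^7.
Sum = 1.944379 × 10^8.
SE = √(1.944379 × 10^8) = 13944.1.

13944.1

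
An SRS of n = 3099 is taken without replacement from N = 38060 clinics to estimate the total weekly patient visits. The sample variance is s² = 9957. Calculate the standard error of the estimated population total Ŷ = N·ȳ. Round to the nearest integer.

Var(Ŷ) = N²·Var(ȳ) = N²·(1 − n/N)·s²/n.
f = 3099/38060 = 0.08142407; Var(ȳ) = 0.91857593·9957/3099 = 2.9513587.
Var(Ŷ) = 38060² · 2.9513587 = 4.2752308 × 10^9.
SE(Ŷ) = √(4.2752308 × 10^9) = 65385.

65385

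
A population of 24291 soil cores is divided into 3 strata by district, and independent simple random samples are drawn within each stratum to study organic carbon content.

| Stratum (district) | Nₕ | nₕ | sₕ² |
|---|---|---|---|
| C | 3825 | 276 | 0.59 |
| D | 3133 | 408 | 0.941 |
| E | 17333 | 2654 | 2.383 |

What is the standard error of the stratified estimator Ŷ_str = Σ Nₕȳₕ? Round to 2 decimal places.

Var(Ŷ_str) = Σₕ Nₕ²(1 − fₕ)sₕ²/nₕ.
C: 3825²·(1 − 276/3825)·0.59/276 = 29018.861.
D: 3133²·(1 − 408/3133)·0.941/408 = 19690.483.
E: 17333²·(1 − 2654/17333)·2.383/2654 = 228451.14.
Sum = 277160.48.
SE = √(277160.48) = 526.46.

526.46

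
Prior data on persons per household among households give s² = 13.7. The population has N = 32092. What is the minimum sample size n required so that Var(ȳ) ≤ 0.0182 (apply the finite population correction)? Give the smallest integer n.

Without fpc, n₀ = s²/D = 13.7/0.0182 = 752.7473.
With fpc, (1 − n/N)·s²/n ≤ D requires n ≥ n₀/(1 + n₀/N) = 752.7473/(1 + 752.7473/32092) = 735.4956.
Rounding up, n = 736.

736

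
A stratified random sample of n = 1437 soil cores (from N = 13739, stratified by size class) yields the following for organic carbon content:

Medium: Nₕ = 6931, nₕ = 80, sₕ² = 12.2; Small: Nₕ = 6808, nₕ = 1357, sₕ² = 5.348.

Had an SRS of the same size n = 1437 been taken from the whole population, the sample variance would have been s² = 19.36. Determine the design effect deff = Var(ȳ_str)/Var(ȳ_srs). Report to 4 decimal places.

Var(ȳ_str) = Σ Wₕ²(1−fₕ)sₕ²/nₕ with Wₕ = Nₕ/13739:
  Medium: (6931/13739)²·(1−80/6931)·12.2/80 = 0.038362726
  Small: (6808/13739)²·(1−1357/6808)·5.348/1357 = 7.7481324 × 10^-4
  → Var(ȳ_str) = 0.039137539.
Var(ȳ_srs) = (1 − 1437/13739)·19.36/1437 = 0.012063385.
deff = 0.039137539 / 0.012063385 = 3.2443.

3.2443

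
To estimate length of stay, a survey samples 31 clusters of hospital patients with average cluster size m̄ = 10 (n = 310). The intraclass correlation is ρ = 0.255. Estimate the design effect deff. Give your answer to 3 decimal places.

deff = 1 + (10 − 1)·0.255 = 1 + 2.295 = 3.295.

3.295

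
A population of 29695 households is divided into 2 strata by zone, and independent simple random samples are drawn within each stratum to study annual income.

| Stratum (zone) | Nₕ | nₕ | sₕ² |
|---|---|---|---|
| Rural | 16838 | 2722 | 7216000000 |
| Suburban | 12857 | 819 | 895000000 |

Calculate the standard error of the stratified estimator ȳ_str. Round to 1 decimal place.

Var(ȳ_str) = Σₕ Wₕ²(1 − fₕ)sₕ²/nₕ with Wₕ = Nₕ/N, N = 29695.
Rural: Wₕ = 0.56703149; term = 0.56703149²·(1 − 0.16165815)·7216000000/2722 = 714568.55.
Suburban: Wₕ = 0.43296851; term = 0.43296851²·(1 − 0.06370071)·895000000/819 = 191807.89.
Sum = 906376.44.
SE = √(906376.44) = 952.0.

952.0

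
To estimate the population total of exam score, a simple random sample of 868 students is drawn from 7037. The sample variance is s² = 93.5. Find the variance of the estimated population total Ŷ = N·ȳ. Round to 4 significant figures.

4.676 × 10^6

Var(Ŷ) = N²·Var(ȳ) = N²·(1 − n/N)·s²/n.
f = 868/7037 = 0.12334802; Var(ȳ) = 0.87665198·93.5/868 = 0.094431982.
Var(Ŷ) = 7037² · 0.094431982 = 4.6762122 × 10^6.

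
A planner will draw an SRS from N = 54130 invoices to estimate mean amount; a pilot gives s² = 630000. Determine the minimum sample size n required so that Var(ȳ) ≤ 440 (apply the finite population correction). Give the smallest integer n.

Without fpc, n₀ = s²/D = 630000/440 = 1431.8182.
With fpc, (1 − n/N)·s²/n ≤ D requires n ≥ n₀/(1 + n₀/N) = 1431.8182/(1 + 1431.8182/54130) = 1394.9205.
Rounding up, n = 1395.

1395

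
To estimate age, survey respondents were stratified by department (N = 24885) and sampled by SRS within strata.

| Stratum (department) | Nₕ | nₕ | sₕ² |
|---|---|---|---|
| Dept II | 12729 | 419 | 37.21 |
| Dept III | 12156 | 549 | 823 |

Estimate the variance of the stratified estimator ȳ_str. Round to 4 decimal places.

0.3640

Var(ȳ_str) = Σₕ Wₕ²(1 − fₕ)sₕ²/nₕ with Wₕ = Nₕ/N, N = 24885.
Dept II: Wₕ = 0.51151296; term = 0.51151296²·(1 − 0.03291696)·37.21/419 = 0.022471015.
Dept III: Wₕ = 0.48848704; term = 0.48848704²·(1 − 0.04516288)·823/549 = 0.34155675.
Sum = 0.36402777.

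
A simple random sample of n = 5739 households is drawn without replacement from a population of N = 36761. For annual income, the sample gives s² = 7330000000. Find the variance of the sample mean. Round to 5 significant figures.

Under SRS without replacement, Var(ȳ) = (1 − f)·s²/n with f = n/N = 5739/36761 = 0.15611654.
Var(ȳ) = (1 − 0.15611654)·7330000000/5739 = 0.84388346·1.277226 × 10^6 = 1.0778299 × 10^6.

1.0778 × 10^6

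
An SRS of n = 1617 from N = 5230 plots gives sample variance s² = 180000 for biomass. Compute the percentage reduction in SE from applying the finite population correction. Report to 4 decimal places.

16.8843

f = n/N = 1617/5230 = 0.30917782.
SE_no-fpc = √(s²/n) = 10.550699; SE_fpc = √((1−f)s²/n) = 8.7692889.
Ratio = √(1−f) = 0.83115713. Reduction = 100·(1 − 0.83115713) = 16.8843%.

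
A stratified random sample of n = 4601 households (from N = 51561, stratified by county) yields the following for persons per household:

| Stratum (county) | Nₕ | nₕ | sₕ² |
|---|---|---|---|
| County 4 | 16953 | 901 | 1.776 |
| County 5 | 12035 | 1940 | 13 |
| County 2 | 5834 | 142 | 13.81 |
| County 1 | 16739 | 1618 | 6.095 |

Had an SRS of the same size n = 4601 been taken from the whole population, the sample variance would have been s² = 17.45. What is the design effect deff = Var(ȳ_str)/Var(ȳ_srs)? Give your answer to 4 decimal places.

0.6026

Var(ȳ_str) = Σ Wₕ²(1−fₕ)sₕ²/nₕ with Wₕ = Nₕ/51561:
  County 4: (16953/51561)²·(1−901/16953)·1.776/901 = 2.017675 × 10^-4
  County 5: (12035/51561)²·(1−1940/12035)·13/1940 = 3.0623257 × 10^-4
  County 2: (5834/51561)²·(1−142/5834)·13.81/142 = 0.0012147698
  County 1: (16739/51561)²·(1−1618/16739)·6.095/1618 = 3.5864316 × 10^-4
  → Var(ȳ_str) = 0.002081413.
Var(ȳ_srs) = (1 − 4601/51561)·17.45/4601 = 0.0034542197.
deff = 0.002081413 / 0.0034542197 = 0.6026.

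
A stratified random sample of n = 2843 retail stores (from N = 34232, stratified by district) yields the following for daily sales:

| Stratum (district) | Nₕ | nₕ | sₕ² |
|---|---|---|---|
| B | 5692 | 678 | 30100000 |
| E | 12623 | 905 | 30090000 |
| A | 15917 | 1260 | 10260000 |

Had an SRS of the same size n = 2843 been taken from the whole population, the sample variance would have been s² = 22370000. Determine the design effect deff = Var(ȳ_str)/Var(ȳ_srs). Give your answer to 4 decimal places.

Var(ȳ_str) = Σ Wₕ²(1−fₕ)sₕ²/nₕ with Wₕ = Nₕ/34232:
  B: (5692/34232)²·(1−678/5692)·30100000/678 = 1081.2384
  E: (12623/34232)²·(1−905/12623)·30090000/905 = 4196.8663
  A: (15917/34232)²·(1−1260/15917)·10260000/1260 = 1621.1327
  → Var(ȳ_str) = 6899.2374.
Var(ȳ_srs) = (1 − 2843/34232)·22370000/2843 = 7214.9667.
deff = 6899.2374 / 7214.9667 = 0.9562.

0.9562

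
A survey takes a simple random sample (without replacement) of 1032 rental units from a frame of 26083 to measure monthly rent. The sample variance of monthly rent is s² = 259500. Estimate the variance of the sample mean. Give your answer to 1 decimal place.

Under SRS without replacement, Var(ȳ) = (1 − f)·s²/n with f = n/N = 1032/26083 = 0.03956600.
Var(ȳ) = (1 − 0.03956600)·259500/1032 = 0.96043400·251.45349 = 241.50448.

241.5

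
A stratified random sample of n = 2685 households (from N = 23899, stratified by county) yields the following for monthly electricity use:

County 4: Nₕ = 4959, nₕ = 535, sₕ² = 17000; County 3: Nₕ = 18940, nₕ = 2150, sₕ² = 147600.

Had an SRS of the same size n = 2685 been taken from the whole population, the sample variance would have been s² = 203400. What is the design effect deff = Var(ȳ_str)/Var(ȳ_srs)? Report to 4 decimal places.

0.5866

Var(ȳ_str) = Σ Wₕ²(1−fₕ)sₕ²/nₕ with Wₕ = Nₕ/23899:
  County 4: (4959/23899)²·(1−535/4959)·17000/535 = 1.22052
  County 3: (18940/23899)²·(1−2150/18940)·147600/2150 = 38.222502
  → Var(ȳ_str) = 39.443022.
Var(ȳ_srs) = (1 − 2685/23899)·203400/2685 = 67.243374.
deff = 39.443022 / 67.243374 = 0.5866.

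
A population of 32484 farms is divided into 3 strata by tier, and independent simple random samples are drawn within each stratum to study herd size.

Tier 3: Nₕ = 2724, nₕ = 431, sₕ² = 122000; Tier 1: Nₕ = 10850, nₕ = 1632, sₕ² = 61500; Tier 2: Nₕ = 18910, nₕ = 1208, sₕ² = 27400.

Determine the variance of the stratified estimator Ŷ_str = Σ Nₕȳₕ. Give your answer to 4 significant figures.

Var(Ŷ_str) = Σₕ Nₕ²(1 − fₕ)sₕ²/nₕ.
Tier 3: 2724²·(1 − 431/2724)·122000/431 = 1.7680466 × 10^9.
Tier 1: 10850²·(1 − 1632/10850)·61500/1632 = 3.7689589 × 10^9.
Tier 2: 18910²·(1 − 1208/18910)·27400/1208 = 7.5927219 × 10^9.
Sum = 1.3129727 × 10^10.

1.313 × 10^10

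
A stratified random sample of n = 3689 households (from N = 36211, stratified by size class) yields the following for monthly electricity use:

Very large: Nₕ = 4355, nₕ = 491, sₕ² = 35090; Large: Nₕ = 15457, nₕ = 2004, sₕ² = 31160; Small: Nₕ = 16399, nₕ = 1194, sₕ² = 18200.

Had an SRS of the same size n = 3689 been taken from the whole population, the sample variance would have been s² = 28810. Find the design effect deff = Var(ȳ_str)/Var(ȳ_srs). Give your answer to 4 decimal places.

0.8956

Var(ȳ_str) = Σ Wₕ²(1−fₕ)sₕ²/nₕ with Wₕ = Nₕ/36211:
  Very large: (4355/36211)²·(1−491/4355)·35090/491 = 0.91716213
  Large: (15457/36211)²·(1−2004/15457)·31160/2004 = 2.4658295
  Small: (16399/36211)²·(1−1194/16399)·18200/1194 = 2.8986102
  → Var(ȳ_str) = 6.2816018.
Var(ȳ_srs) = (1 − 3689/36211)·28810/3689 = 7.0140899.
deff = 6.2816018 / 7.0140899 = 0.8956.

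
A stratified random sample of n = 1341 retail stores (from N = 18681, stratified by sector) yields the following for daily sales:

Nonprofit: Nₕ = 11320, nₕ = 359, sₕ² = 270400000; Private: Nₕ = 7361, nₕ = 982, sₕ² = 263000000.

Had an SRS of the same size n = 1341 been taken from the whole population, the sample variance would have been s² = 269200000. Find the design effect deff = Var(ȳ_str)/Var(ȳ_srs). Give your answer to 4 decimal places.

1.6306

Var(ȳ_str) = Σ Wₕ²(1−fₕ)sₕ²/nₕ with Wₕ = Nₕ/18681:
  Nonprofit: (11320/18681)²·(1−359/11320)·270400000/359 = 267798.79
  Private: (7361/18681)²·(1−982/7361)·263000000/982 = 36035.74
  → Var(ȳ_str) = 303834.53.
Var(ȳ_srs) = (1 − 1341/18681)·269200000/1341 = 186335.35.
deff = 303834.53 / 186335.35 = 1.6306.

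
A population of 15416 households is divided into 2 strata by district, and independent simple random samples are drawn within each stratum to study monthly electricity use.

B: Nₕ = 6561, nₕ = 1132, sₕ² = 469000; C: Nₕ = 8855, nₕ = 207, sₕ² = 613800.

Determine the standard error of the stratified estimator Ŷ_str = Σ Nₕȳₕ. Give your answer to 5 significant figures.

Var(Ŷ_str) = Σₕ Nₕ²(1 − fₕ)sₕ²/nₕ.
B: 6561²·(1 − 1132/6561)·469000/1132 = 1.4757619 × 10^10.
C: 8855²·(1 − 207/8855)·613800/207 = 2.2707054 × 10^11.
Sum = 2.4182816 × 10^11.
SE = √(2.4182816 × 10^11) = 491760.

491760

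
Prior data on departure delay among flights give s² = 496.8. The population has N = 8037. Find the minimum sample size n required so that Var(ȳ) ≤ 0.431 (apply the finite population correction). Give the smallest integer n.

1009

Without fpc, n₀ = s²/D = 496.8/0.431 = 1152.6682.
With fpc, (1 − n/N)·s²/n ≤ D requires n ≥ n₀/(1 + n₀/N) = 1152.6682/(1 + 1152.6682/8037) = 1008.0880.
Rounding up, n = 1009.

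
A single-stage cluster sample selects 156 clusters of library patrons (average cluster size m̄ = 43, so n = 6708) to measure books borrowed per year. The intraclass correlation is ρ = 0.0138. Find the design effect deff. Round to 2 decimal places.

1.58

deff = 1 + (43 − 1)·0.0138 = 1 + 0.5796 = 1.5796.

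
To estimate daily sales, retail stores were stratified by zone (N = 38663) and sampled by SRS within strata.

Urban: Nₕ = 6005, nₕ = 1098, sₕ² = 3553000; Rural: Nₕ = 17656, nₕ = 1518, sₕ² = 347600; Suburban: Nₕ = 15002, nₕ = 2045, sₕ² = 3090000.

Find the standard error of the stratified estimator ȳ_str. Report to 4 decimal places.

Var(ȳ_str) = Σₕ Wₕ²(1 − fₕ)sₕ²/nₕ with Wₕ = Nₕ/N, N = 38663.
Urban: Wₕ = 0.15531645; term = 0.15531645²·(1 − 0.18284763)·3553000/1098 = 63.786803.
Rural: Wₕ = 0.45666399; term = 0.45666399²·(1 − 0.08597644)·347600/1518 = 43.647455.
Suburban: Wₕ = 0.38801955; term = 0.38801955²·(1 − 0.13631516)·3090000/2045 = 196.48422.
Sum = 303.91848.
SE = √(303.91848) = 17.4333.

17.4333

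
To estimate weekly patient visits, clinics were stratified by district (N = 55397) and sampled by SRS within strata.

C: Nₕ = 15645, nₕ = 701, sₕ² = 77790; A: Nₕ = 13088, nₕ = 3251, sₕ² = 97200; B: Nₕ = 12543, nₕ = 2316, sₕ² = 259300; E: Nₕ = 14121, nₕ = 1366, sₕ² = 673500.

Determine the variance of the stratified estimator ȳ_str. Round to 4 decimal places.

Var(ȳ_str) = Σₕ Wₕ²(1 − fₕ)sₕ²/nₕ with Wₕ = Nₕ/N, N = 55397.
C: Wₕ = 0.28241602; term = 0.28241602²·(1 − 0.04480665)·77790/701 = 8.4542617.
A: Wₕ = 0.23625828; term = 0.23625828²·(1 − 0.24839548)·97200/3251 = 1.2543327.
B: Wₕ = 0.22642020; term = 0.22642020²·(1 − 0.18464482)·259300/2316 = 4.6799493.
E: Wₕ = 0.25490550; term = 0.25490550²·(1 − 0.09673536)·673500/1366 = 28.937454.
Sum = 43.325998.

43.3260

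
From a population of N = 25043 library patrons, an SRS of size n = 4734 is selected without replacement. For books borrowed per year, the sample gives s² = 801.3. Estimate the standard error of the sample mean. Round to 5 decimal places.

0.37050

Under SRS without replacement, Var(ȳ) = (1 − f)·s²/n with f = n/N = 4734/25043 = 0.18903486.
Var(ȳ) = (1 − 0.18903486)·801.3/4734 = 0.81096514·0.16926489 = 0.13726793.
SE(ȳ) = √(0.13726793) = 0.37050.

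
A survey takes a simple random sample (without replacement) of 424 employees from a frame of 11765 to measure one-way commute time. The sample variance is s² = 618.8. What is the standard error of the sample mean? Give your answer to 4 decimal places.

1.1861

Under SRS without replacement, Var(ȳ) = (1 − f)·s²/n with f = n/N = 424/11765 = 0.03603910.
Var(ȳ) = (1 − 0.03603910)·618.8/424 = 0.96396090·1.459434 = 1.4068373.
SE(ȳ) = √(1.4068373) = 1.1861.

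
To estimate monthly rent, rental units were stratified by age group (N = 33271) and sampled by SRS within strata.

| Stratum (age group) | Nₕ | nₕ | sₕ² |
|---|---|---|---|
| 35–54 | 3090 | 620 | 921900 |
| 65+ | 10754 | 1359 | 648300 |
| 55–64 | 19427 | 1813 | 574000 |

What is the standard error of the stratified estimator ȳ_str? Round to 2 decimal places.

12.32

Var(ȳ_str) = Σₕ Wₕ²(1 − fₕ)sₕ²/nₕ with Wₕ = Nₕ/N, N = 33271.
35–54: Wₕ = 0.09287367; term = 0.09287367²·(1 − 0.20064725)·921900/620 = 10.252171.
65+: Wₕ = 0.32322443; term = 0.32322443²·(1 − 0.12637158)·648300/1359 = 43.540326.
55–64: Wₕ = 0.58390190; term = 0.58390190²·(1 − 0.09332372)·574000/1813 = 97.869217.
Sum = 151.66171.
SE = √(151.66171) = 12.32.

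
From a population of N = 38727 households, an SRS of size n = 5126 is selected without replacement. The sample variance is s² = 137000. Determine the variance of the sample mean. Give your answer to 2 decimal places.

23.19

Under SRS without replacement, Var(ȳ) = (1 − f)·s²/n with f = n/N = 5126/38727 = 0.13236243.
Var(ȳ) = (1 − 0.13236243)·137000/5126 = 0.86763757·26.726492 = 23.188909.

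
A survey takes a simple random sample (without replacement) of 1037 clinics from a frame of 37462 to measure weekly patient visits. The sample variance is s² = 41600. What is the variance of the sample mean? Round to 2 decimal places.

Under SRS without replacement, Var(ȳ) = (1 − f)·s²/n with f = n/N = 1037/37462 = 0.02768138.
Var(ȳ) = (1 − 0.02768138)·41600/1037 = 0.97231862·40.115718 = 39.00526.

39.01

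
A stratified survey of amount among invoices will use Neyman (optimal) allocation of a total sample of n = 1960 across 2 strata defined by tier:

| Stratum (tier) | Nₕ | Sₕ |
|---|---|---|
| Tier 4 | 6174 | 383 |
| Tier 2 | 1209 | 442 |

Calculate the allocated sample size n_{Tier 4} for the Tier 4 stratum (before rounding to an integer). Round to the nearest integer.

1599

Neyman allocation: nₕ = n·NₕSₕ / Σⱼ NⱼSⱼ.
Σ NⱼSⱼ = 6174·383 + 1209·442 = 2.89902 × 10^6.
n_{Tier 4} = 1960·6174·383 / (2.89902 × 10^6) = 1599.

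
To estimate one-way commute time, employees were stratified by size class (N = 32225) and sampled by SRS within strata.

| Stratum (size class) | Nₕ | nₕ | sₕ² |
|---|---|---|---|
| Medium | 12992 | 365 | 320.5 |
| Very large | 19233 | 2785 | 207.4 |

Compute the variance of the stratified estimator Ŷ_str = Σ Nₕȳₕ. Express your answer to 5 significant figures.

1.6761 × 10^8

Var(Ŷ_str) = Σₕ Nₕ²(1 − fₕ)sₕ²/nₕ.
Medium: 12992²·(1 − 365/12992)·320.5/365 = 1.4404937 × 10^8.
Very large: 19233²·(1 − 2785/19233)·207.4/2785 = 2.3558286 × 10^7.
Sum = 1.6760766 × 10^8.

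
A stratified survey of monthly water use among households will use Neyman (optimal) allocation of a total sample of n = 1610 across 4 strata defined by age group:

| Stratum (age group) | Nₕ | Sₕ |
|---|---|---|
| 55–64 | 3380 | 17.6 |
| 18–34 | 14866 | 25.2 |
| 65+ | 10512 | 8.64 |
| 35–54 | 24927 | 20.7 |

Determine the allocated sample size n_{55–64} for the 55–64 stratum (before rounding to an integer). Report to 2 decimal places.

92.01

Neyman allocation: nₕ = n·NₕSₕ / Σⱼ NⱼSⱼ.
Σ NⱼSⱼ = 3380·17.6 + 14866·25.2 + 10512·8.64 + 24927·20.7 = 1.0409238 × 10^6.
n_{55–64} = 1610·3380·17.6 / (1.0409238 × 10^6) = 92.01.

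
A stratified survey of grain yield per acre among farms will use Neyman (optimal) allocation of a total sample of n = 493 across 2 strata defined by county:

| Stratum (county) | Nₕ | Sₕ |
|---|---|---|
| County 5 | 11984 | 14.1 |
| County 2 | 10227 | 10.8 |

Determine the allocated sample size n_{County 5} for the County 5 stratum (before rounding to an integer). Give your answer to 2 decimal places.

298.13

Neyman allocation: nₕ = n·NₕSₕ / Σⱼ NⱼSⱼ.
Σ NⱼSⱼ = 11984·14.1 + 10227·10.8 = 279426.
n_{County 5} = 493·11984·14.1 / 279426 = 298.13.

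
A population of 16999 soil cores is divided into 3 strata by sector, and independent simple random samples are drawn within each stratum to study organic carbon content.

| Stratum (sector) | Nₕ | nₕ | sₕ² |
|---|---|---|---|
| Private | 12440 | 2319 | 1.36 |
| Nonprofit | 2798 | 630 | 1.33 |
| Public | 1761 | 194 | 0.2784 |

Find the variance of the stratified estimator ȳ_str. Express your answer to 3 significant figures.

Var(ȳ_str) = Σₕ Wₕ²(1 − fₕ)sₕ²/nₕ with Wₕ = Nₕ/N, N = 16999.
Private: Wₕ = 0.73180775; term = 0.73180775²·(1 − 0.18641479)·1.36/2319 = 2.5552607 × 10^-4.
Nonprofit: Wₕ = 0.16459792; term = 0.16459792²·(1 − 0.22516083)·1.33/630 = 4.43171 × 10^-5.
Public: Wₕ = 0.10359433; term = 0.10359433²·(1 − 0.11016468)·0.2784/194 = 1.3704055 × 10^-5.
Sum = 3.1354723 × 10^-4.

3.14 × 10^-4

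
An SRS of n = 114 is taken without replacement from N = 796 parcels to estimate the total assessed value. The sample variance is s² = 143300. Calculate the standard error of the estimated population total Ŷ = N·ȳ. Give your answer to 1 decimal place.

26122.8

Var(Ŷ) = N²·Var(ȳ) = N²·(1 − n/N)·s²/n.
f = 114/796 = 0.14321608; Var(ȳ) = 0.85678392·143300/114 = 1076.9924.
Var(Ŷ) = 796² · 1076.9924 = 6.8239962 × 10^8.
SE(Ŷ) = √(6.8239962 × 10^8) = 26122.8.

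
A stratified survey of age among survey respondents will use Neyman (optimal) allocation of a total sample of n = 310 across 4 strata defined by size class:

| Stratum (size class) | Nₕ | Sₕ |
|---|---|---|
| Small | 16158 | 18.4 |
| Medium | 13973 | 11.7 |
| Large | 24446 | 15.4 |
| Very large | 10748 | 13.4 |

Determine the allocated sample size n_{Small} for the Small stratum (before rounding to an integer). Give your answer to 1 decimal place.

Neyman allocation: nₕ = n·NₕSₕ / Σⱼ NⱼSⱼ.
Σ NⱼSⱼ = 16158·18.4 + 13973·11.7 + 24446·15.4 + 10748·13.4 = 981282.9.
n_{Small} = 310·16158·18.4 / 981282.9 = 93.9.

93.9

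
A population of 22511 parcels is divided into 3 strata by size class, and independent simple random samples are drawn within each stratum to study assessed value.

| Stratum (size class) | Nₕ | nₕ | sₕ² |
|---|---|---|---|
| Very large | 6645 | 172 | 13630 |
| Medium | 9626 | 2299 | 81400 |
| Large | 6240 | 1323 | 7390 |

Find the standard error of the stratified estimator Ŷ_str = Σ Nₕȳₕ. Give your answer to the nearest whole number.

Var(Ŷ_str) = Σₕ Nₕ²(1 − fₕ)sₕ²/nₕ.
Very large: 6645²·(1 − 172/6645)·13630/172 = 3.4085369 × 10^9.
Medium: 9626²·(1 − 2299/9626)·81400/2299 = 2.4972239 × 10^9.
Large: 6240²·(1 − 1323/6240)·7390/1323 = 1.7138365 × 10^8.
Sum = 6.0771445 × 10^9.
SE = √(6.0771445 × 10^9) = 77956.

77956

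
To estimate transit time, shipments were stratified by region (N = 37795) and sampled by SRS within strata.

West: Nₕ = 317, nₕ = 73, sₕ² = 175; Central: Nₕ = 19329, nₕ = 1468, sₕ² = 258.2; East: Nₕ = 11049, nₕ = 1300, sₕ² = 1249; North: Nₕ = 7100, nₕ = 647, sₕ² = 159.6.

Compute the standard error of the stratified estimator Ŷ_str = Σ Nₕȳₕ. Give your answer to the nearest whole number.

13255

Var(Ŷ_str) = Σₕ Nₕ²(1 − fₕ)sₕ²/nₕ.
West: 317²·(1 − 73/317)·175/73 = 185423.29.
Central: 19329²·(1 − 1468/19329)·258.2/1468 = 6.0721898 × 10^7.
East: 11049²·(1 − 1300/11049)·1249/1300 = 1.0349089 × 10^8.
North: 7100²·(1 − 647/7100)·159.6/647 = 1.1301826 × 10^7.
Sum = 1.7570004 × 10^8.
SE = √(1.7570004 × 10^8) = 13255.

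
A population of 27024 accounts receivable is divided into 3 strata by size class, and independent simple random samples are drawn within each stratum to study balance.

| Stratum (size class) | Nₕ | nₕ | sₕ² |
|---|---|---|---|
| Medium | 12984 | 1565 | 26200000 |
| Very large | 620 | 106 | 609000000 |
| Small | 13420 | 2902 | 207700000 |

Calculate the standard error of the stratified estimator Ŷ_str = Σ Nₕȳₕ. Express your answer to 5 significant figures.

3.7968 × 10^6

Var(Ŷ_str) = Σₕ Nₕ²(1 − fₕ)sₕ²/nₕ.
Medium: 12984²·(1 − 1565/12984)·26200000/1565 = 2.4821243 × 10^12.
Very large: 620²·(1 − 106/620)·609000000/106 = 1.8309068 × 10^12.
Small: 13420²·(1 − 2902/13420)·207700000/2902 = 1.0102405 × 10^13.
Sum = 1.4415436 × 10^13.
SE = √(1.4415436 × 10^13) = 3.7968 × 10^6.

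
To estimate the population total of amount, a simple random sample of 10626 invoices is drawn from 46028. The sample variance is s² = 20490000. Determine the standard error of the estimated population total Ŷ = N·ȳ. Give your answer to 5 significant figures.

1.7726 × 10^6

Var(Ŷ) = N²·Var(ȳ) = N²·(1 − n/N)·s²/n.
f = 10626/46028 = 0.23085948; Var(ȳ) = 0.76914052·20490000/10626 = 1483.1253.
Var(Ŷ) = 46028² · 1483.1253 = 3.1421148 × 10^12.
SE(Ŷ) = √(3.1421148 × 10^12) = 1.7726 × 10^6.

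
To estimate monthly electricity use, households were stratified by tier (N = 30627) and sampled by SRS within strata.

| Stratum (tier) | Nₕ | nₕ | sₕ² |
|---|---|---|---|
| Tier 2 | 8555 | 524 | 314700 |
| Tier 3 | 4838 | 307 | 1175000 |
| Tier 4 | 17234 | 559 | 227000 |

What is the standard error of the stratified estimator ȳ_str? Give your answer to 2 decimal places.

16.06

Var(ȳ_str) = Σₕ Wₕ²(1 − fₕ)sₕ²/nₕ with Wₕ = Nₕ/N, N = 30627.
Tier 2: Wₕ = 0.27932870; term = 0.27932870²·(1 − 0.06125073)·314700/524 = 43.989212.
Tier 3: Wₕ = 0.15796519; term = 0.15796519²·(1 − 0.06345597)·1175000/307 = 89.443853.
Tier 4: Wₕ = 0.56270611; term = 0.56270611²·(1 − 0.03243588)·227000/559 = 124.41051.
Sum = 257.84358.
SE = √(257.84358) = 16.06.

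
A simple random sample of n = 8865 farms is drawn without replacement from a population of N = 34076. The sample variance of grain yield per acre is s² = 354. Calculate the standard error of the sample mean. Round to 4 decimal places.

Under SRS without replacement, Var(ȳ) = (1 − f)·s²/n with f = n/N = 8865/34076 = 0.26015377.
Var(ȳ) = (1 − 0.26015377)·354/8865 = 0.73984623·0.039932318 = 0.029543775.
SE(ȳ) = √(0.029543775) = 0.1719.

0.1719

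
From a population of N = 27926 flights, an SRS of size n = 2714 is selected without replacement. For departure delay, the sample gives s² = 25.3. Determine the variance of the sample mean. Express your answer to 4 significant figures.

0.008416

Under SRS without replacement, Var(ȳ) = (1 − f)·s²/n with f = n/N = 2714/27926 = 0.09718542.
Var(ȳ) = (1 − 0.09718542)·25.3/2714 = 0.90281458·0.0093220339 = 0.0084160681.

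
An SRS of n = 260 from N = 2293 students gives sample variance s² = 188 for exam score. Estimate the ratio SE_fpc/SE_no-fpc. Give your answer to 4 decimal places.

0.9416

f = n/N = 260/2293 = 0.11338857.
SE_no-fpc = √(s²/n) = 0.8503393; SE_fpc = √((1−f)s²/n) = 0.80067987.
Ratio = √(1−f) = 0.94160046.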